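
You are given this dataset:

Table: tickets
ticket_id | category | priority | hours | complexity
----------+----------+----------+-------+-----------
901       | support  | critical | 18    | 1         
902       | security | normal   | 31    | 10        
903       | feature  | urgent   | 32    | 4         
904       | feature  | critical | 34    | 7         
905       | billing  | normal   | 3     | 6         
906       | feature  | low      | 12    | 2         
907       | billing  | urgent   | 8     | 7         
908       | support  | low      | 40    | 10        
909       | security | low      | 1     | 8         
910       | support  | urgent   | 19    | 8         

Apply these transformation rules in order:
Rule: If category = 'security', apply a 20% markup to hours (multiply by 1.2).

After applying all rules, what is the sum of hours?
204.4

Step 1: Records with category = 'security' have total hours = 32
Step 2: Apply multiplier: 32 × 1.2 = 38.4
Step 3: Other records total: 166
Step 4: Final sum = 38.4 + 166 = 204.4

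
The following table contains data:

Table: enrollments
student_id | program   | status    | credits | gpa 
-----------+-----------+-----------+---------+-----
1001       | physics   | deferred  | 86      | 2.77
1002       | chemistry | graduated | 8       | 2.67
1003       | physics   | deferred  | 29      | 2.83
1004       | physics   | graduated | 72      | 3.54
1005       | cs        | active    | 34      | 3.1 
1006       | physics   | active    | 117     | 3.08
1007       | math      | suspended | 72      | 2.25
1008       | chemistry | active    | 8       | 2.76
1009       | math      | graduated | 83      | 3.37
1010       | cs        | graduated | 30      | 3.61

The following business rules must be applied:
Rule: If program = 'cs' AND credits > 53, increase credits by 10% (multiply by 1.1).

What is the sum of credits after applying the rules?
539

Step 1: Find records where program = 'cs' AND credits > 53
Step 2: 0 records match, summing to 0
Step 3: After multiplier: 0 × 1.1 = 0.0
Step 4: Unaffected records sum: 539
Step 5: Final sum = 0.0 + 539 = 539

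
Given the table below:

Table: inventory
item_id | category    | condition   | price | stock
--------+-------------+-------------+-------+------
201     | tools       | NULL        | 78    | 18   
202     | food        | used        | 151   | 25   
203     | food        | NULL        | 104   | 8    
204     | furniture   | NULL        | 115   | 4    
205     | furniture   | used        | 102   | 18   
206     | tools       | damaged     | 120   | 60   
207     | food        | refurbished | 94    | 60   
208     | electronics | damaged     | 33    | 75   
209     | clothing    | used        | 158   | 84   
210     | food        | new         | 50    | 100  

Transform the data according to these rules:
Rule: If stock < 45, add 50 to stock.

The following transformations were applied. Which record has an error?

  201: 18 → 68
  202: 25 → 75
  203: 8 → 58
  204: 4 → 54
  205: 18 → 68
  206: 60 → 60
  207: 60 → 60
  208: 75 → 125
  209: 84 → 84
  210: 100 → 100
Record 208 has an error. The correct transformed value should be 75, not 125.

Step 1: Check each record against the rule
Step 2: Record 208 has stock = 75
Step 3: Since 75 >= 45, the bonus should not have been applied
Step 4: Correct value = 75, but claimed value = 125
Conclusion: Record 208 has the error.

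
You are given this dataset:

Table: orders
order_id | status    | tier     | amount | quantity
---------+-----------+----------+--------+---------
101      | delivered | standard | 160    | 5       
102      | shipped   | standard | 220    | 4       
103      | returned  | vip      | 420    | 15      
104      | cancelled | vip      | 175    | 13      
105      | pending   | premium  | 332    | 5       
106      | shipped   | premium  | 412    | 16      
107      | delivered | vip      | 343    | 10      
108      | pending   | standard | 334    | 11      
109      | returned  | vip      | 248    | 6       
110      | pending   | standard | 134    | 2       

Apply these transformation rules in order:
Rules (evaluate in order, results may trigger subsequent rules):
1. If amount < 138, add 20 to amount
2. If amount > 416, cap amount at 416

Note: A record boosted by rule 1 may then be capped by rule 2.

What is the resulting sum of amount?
2794

Step 1: Apply rule 1 to records with amount < 138
  - 1 records get bonus of 20
  - Of these, 0 records then exceed 416 and get capped
Step 2: Apply rule 2 to records with amount > 416
  - 1 records (original) are capped
Step 3: Calculate final sum = 2794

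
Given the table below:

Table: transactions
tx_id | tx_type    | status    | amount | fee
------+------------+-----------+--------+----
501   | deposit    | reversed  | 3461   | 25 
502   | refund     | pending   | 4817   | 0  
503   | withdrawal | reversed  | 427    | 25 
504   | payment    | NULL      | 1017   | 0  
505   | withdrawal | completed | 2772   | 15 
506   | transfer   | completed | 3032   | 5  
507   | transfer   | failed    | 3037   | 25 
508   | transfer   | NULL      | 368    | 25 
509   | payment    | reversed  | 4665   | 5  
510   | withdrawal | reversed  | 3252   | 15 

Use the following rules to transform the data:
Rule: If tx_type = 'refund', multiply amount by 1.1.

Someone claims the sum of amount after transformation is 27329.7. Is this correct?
Yes, the result is correct.

Step 1: Calculate the correct sum after transformation
Step 2: Apply multiplier 1.1 to records where tx_type = 'refund'
Step 3: Correct result = 27329.7
Step 4: Claimed result = 27329.7
Step 5: 27329.7 = 27329.7 ✓
Conclusion: The claimed result is correct.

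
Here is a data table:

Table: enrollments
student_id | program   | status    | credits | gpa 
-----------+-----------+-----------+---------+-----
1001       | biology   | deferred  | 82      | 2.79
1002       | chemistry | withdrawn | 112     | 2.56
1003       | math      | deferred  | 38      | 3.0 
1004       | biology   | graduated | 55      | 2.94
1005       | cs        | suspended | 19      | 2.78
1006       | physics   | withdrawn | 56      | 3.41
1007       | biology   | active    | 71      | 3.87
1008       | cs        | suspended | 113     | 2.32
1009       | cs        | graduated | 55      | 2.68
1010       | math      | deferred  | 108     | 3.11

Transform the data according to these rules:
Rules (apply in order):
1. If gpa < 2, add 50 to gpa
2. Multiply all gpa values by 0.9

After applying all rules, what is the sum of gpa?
26.51

Step 1: Apply Rule 1 - Add 50 to records with gpa < 2
  - 0 records affected: 0 + (0 × 50) = 0
  - Unaffected records: 29.46
  - Sum after Rule 1: 29.46
Step 2: Apply Rule 2 - Multiply all by 0.9
  - 29.46 × 0.9 = 26.51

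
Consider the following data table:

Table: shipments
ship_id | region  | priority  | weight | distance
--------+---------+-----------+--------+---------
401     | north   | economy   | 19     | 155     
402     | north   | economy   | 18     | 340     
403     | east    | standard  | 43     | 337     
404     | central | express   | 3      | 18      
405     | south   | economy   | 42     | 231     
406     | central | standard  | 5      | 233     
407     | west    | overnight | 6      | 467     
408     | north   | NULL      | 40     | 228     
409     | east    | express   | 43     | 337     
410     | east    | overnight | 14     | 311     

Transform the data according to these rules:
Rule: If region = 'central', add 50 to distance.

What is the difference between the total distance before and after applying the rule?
100

Step 1: Original sum of distance = 2657
Step 2: 2 records have region = 'central'
Step 3: Each affected record changes by 50
Step 4: Total change = 2 × 50 = 100
Step 5: New sum = 2657 + 100 = 2757
Step 6: Difference = |2757 - 2657| = 100
        (Sum increased by 100)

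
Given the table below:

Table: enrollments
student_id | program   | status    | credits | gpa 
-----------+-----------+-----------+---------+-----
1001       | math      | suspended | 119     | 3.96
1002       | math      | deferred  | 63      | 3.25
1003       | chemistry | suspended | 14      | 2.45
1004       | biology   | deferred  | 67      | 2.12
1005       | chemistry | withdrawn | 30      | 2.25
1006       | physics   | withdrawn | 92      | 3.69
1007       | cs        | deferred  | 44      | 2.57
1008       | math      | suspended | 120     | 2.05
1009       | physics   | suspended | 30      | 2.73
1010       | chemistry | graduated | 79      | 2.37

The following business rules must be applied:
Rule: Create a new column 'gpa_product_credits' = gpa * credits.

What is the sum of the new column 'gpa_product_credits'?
1887.52

Step 1: For each record, compute gpa * credits
Example calculations:
  3.96 * 119 = 471.24
  3.25 * 63 = 204.75
  2.45 * 14 = 34.3
  ...
Step 2: Sum all derived values
Step 3: Total = 1887.52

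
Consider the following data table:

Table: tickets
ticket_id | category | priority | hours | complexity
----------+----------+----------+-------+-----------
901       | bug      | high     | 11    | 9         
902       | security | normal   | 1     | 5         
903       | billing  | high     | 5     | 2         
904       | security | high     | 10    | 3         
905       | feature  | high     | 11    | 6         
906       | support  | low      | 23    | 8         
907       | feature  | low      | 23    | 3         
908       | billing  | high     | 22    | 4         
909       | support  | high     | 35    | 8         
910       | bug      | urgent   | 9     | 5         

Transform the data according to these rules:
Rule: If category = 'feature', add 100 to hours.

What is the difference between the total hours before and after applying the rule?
200

Step 1: Original sum of hours = 150
Step 2: 2 records have category = 'feature'
Step 3: Each affected record changes by 100
Step 4: Total change = 2 × 100 = 200
Step 5: New sum = 150 + 200 = 350
Step 6: Difference = |350 - 150| = 200
        (Sum increased by 200)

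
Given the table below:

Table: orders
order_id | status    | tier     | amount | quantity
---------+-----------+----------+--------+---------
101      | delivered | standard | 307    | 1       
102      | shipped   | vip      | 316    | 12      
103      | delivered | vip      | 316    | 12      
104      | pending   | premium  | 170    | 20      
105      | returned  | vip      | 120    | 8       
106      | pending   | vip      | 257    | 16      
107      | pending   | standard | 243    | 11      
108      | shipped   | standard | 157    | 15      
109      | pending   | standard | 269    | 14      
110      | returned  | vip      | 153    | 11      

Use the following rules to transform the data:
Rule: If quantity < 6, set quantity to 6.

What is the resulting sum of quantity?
125

Step 1: 1 records have quantity < 6
Step 2: These records originally summed to 1
Step 3: After setting to minimum: 1 × 6 = 6
Step 4: Unaffected records sum: 119
Step 5: Final sum = 6 + 119 = 125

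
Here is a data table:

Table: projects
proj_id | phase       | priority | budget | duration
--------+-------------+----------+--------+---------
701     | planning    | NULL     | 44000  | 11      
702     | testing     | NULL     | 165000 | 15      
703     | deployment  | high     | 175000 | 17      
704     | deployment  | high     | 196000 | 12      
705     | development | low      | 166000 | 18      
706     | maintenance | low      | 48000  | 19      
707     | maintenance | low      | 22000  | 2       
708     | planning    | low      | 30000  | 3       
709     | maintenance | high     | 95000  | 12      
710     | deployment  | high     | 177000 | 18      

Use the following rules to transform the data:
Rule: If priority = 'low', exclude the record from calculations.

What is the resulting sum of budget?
852000

Step 1: Identify records where priority = 'low'
Step 2: The excluded records sum to 266000
Step 3: Original total budget = 1118000
Step 4: Remaining total = 1118000 - 266000 = 852000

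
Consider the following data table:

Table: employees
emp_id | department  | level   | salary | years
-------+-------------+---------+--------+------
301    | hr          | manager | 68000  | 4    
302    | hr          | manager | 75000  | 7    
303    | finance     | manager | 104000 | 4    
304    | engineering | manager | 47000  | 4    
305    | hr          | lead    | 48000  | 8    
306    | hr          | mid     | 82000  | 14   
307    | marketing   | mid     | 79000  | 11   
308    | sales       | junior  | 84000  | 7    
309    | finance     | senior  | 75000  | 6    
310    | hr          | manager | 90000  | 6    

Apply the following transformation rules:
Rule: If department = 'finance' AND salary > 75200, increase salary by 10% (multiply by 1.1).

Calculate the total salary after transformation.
762400.0

Step 1: Find records where department = 'finance' AND salary > 75200
Step 2: 1 records match, summing to 104000
Step 3: After multiplier: 104000 × 1.1 = 114400.0
Step 4: Unaffected records sum: 648000
Step 5: Final sum = 114400.0 + 648000 = 762400.0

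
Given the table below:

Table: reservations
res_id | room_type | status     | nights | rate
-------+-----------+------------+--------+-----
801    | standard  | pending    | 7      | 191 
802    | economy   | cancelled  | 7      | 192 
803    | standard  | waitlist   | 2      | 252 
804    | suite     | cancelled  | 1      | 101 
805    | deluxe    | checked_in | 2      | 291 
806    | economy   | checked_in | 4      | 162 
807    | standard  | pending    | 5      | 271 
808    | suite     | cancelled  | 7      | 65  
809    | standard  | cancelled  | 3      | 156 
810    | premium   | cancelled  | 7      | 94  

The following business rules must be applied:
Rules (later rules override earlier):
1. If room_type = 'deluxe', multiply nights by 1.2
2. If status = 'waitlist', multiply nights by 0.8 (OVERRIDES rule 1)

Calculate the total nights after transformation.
45.0

Step 1: Rule 2 takes priority for records with status = 'waitlist'
  - 1 records: 2 × 0.8 = 1.6
Step 2: Rule 1 applies to remaining records with room_type = 'deluxe'
  - 1 records: 2 × 1.2 = 2.4
Step 3: Other records unchanged: 41
Step 4: Final sum = 1.6 + 2.4 + 41 = 45.0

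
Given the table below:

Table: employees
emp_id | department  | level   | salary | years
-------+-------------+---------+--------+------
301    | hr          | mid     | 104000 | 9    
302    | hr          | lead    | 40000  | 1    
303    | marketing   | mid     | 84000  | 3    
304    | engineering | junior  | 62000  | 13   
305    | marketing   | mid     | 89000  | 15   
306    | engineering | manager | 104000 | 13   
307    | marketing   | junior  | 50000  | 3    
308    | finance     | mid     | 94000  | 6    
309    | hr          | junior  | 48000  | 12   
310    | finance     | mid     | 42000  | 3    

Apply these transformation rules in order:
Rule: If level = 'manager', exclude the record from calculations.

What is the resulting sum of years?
65

Step 1: Identify records where level = 'manager'
Step 2: The excluded records sum to 13
Step 3: Original total years = 78
Step 4: Remaining total = 78 - 13 = 65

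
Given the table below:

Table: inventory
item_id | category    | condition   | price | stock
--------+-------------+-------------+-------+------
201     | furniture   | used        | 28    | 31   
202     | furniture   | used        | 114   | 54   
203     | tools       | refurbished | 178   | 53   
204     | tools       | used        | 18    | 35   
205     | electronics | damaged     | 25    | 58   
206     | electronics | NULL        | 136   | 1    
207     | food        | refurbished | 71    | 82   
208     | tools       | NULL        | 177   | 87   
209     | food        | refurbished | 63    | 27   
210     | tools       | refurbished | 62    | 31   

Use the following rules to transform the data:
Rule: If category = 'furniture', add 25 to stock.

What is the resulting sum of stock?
509

Step 1: Count records where category = 'furniture': 2
Step 2: Total bonus added: 2 × 25 = 50
Step 3: Original sum of stock: 459
Step 4: Final sum = 459 + 50 = 509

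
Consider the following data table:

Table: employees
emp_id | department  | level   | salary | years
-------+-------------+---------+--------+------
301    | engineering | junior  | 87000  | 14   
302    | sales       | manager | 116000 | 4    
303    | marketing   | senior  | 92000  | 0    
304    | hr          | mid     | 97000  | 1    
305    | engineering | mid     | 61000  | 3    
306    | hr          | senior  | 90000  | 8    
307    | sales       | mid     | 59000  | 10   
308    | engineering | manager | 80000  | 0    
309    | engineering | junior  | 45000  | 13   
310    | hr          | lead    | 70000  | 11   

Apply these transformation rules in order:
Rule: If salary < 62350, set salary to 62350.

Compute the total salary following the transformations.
819050

Step 1: 3 records have salary < 62350
Step 2: These records originally summed to 165000
Step 3: After setting to minimum: 3 × 62350 = 187050
Step 4: Unaffected records sum: 632000
Step 5: Final sum = 187050 + 632000 = 819050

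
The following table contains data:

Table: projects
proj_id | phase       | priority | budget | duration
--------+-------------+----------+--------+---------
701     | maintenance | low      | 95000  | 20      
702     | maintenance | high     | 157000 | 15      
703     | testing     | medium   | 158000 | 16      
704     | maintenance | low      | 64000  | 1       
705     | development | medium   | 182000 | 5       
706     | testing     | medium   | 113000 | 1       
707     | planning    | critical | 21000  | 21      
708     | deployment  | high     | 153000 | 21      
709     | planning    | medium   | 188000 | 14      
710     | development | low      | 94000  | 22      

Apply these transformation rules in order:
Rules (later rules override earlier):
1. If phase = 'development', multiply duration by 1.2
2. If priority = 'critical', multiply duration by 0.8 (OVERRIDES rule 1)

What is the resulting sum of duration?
137.2

Step 1: Rule 2 takes priority for records with priority = 'critical'
  - 1 records: 21 × 0.8 = 16.8
Step 2: Rule 1 applies to remaining records with phase = 'development'
  - 2 records: 27 × 1.2 = 32.4
Step 3: Other records unchanged: 88
Step 4: Final sum = 16.8 + 32.4 + 88 = 137.2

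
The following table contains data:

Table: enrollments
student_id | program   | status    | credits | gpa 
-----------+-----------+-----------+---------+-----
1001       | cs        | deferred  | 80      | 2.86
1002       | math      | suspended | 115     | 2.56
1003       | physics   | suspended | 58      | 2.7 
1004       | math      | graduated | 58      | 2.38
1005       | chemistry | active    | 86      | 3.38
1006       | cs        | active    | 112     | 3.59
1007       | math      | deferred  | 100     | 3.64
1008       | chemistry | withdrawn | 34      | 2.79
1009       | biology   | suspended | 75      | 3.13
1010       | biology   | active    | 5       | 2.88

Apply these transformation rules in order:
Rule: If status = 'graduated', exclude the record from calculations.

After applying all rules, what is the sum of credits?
665

Step 1: Identify records where status = 'graduated'
Step 2: The excluded records sum to 58
Step 3: Original total credits = 723
Step 4: Remaining total = 723 - 58 = 665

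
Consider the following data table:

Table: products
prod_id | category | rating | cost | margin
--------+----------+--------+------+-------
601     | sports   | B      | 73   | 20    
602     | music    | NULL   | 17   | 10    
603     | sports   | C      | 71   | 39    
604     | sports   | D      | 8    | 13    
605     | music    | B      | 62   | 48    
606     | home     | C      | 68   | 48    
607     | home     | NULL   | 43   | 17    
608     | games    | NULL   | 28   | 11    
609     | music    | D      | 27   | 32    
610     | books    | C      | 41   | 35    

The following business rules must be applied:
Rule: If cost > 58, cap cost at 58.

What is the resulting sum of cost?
396

Step 1: 4 records have cost > 58
Step 2: These records originally summed to 274
Step 3: After capping: 4 × 58 = 232
Step 4: Unaffected records sum: 164
Step 5: Final sum = 232 + 164 = 396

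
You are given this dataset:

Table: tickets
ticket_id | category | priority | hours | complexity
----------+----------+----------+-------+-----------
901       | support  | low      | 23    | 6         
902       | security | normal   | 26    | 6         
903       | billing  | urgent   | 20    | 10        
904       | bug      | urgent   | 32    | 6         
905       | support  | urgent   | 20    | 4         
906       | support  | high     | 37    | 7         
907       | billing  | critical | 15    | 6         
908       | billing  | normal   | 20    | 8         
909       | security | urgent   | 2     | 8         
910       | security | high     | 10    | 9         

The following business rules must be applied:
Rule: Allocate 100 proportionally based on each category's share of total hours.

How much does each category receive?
billing: 26.83, bug: 15.61, security: 18.54, support: 39.02

Step 1: Calculate total hours = 205
Step 2: Calculate each category's proportion:
  billing: 55/205 = 26.83% → 26.83
  bug: 32/205 = 15.61% → 15.61
  security: 38/205 = 18.54% → 18.54
  support: 80/205 = 39.02% → 39.02
Step 3: Verify: sum of allocations ≈ 100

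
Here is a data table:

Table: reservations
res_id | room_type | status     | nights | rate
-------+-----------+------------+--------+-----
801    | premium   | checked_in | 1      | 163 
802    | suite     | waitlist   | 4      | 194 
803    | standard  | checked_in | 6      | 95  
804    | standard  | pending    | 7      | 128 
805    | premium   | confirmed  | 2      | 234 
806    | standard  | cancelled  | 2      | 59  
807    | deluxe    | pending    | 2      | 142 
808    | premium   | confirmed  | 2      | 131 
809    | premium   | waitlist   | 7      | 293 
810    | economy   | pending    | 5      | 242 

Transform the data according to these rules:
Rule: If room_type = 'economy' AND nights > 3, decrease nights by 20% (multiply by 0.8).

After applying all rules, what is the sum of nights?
37.0

Step 1: Find records where room_type = 'economy' AND nights > 3
Step 2: 1 records match, summing to 5
Step 3: After multiplier: 5 × 0.8 = 4.0
Step 4: Unaffected records sum: 33
Step 5: Final sum = 4.0 + 33 = 37.0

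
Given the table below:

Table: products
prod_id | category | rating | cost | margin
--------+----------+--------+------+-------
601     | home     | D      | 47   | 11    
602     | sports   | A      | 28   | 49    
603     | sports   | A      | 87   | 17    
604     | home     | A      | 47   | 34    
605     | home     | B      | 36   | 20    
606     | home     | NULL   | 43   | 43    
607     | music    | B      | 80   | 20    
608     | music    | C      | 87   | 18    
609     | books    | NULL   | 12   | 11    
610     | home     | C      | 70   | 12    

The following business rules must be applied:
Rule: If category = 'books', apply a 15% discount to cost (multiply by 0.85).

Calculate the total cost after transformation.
535.2

Step 1: Records with category = 'books' have total cost = 12
Step 2: Apply multiplier: 12 × 0.85 = 10.2
Step 3: Other records total: 525
Step 4: Final sum = 10.2 + 525 = 535.2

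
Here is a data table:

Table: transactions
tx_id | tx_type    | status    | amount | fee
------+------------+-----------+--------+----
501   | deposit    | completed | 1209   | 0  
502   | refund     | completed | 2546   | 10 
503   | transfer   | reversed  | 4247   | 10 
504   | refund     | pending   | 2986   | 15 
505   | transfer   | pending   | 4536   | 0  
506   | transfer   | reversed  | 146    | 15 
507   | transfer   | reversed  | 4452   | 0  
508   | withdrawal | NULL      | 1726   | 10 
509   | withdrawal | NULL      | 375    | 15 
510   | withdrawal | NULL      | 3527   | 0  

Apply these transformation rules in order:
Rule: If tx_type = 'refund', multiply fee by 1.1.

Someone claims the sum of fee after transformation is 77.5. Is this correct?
Yes, the result is correct.

Step 1: Calculate the correct sum after transformation
Step 2: Apply multiplier 1.1 to records where tx_type = 'refund'
Step 3: Correct result = 77.5
Step 4: Claimed result = 77.5
Step 5: 77.5 = 77.5 ✓
Conclusion: The claimed result is correct.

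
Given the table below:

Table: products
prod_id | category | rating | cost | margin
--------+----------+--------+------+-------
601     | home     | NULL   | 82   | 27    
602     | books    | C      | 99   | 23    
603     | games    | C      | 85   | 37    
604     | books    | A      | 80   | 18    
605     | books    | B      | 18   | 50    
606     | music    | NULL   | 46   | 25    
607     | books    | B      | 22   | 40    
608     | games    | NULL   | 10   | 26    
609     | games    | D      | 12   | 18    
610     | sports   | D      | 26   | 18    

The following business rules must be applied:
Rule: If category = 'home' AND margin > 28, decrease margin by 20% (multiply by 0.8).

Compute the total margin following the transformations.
282

Step 1: Find records where category = 'home' AND margin > 28
Step 2: 0 records match, summing to 0
Step 3: After multiplier: 0 × 0.8 = 0.0
Step 4: Unaffected records sum: 282
Step 5: Final sum = 0.0 + 282 = 282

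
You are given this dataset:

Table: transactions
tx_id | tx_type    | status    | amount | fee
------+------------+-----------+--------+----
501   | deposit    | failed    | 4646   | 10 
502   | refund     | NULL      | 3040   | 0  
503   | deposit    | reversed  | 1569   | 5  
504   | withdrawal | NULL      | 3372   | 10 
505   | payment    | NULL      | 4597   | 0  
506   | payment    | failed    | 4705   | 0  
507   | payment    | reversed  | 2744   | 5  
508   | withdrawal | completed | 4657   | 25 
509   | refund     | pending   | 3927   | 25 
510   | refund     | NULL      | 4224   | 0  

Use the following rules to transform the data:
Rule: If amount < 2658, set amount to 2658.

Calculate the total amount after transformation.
38570

Step 1: 1 records have amount < 2658
Step 2: These records originally summed to 1569
Step 3: After setting to minimum: 1 × 2658 = 2658
Step 4: Unaffected records sum: 35912
Step 5: Final sum = 2658 + 35912 = 38570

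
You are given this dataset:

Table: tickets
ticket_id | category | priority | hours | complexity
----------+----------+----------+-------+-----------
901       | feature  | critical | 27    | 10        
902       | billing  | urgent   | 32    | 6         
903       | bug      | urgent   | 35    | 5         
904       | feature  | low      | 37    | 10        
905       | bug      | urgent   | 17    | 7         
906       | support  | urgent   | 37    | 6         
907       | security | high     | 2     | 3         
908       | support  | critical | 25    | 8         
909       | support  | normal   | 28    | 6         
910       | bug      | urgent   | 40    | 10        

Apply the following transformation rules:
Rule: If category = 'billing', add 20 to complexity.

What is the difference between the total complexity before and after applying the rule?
20

Step 1: Original sum of complexity = 71
Step 2: 1 records have category = 'billing'
Step 3: Each affected record changes by 20
Step 4: Total change = 1 × 20 = 20
Step 5: New sum = 71 + 20 = 91
Step 6: Difference = |91 - 71| = 20
        (Sum increased by 20)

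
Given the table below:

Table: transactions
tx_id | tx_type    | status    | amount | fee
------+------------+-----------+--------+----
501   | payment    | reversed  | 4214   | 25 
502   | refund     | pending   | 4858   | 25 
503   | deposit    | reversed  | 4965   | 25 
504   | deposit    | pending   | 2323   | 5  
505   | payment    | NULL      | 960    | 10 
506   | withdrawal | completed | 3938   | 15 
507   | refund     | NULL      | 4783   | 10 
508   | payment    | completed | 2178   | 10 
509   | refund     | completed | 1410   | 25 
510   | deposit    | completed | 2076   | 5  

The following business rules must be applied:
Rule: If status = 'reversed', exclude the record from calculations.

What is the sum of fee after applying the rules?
105

Step 1: Identify records where status = 'reversed'
Step 2: The excluded records sum to 50
Step 3: Original total fee = 155
Step 4: Remaining total = 155 - 50 = 105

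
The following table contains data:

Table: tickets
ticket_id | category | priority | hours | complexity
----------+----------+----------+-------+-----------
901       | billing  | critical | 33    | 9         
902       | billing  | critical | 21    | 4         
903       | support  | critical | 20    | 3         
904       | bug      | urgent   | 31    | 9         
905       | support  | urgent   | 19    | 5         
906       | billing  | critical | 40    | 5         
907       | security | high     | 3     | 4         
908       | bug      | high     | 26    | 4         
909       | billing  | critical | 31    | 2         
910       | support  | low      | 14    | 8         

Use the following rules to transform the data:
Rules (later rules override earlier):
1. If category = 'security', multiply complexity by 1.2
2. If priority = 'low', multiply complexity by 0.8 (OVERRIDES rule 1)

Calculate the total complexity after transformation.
52.2

Step 1: Rule 2 takes priority for records with priority = 'low'
  - 1 records: 8 × 0.8 = 6.4
Step 2: Rule 1 applies to remaining records with category = 'security'
  - 1 records: 4 × 1.2 = 4.8
Step 3: Other records unchanged: 41
Step 4: Final sum = 6.4 + 4.8 + 41 = 52.2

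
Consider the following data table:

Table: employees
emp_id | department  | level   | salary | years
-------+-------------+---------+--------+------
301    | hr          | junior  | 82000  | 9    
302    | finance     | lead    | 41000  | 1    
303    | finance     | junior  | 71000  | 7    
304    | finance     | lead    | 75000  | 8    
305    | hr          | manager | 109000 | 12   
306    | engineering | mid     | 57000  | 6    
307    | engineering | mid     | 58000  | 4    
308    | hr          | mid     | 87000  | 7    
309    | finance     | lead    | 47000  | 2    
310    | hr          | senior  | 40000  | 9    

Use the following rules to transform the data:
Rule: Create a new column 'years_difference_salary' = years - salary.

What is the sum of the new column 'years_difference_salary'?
-666935

Step 1: For each record, compute years - salary
Example calculations:
  9 - 82000 = -81991
  1 - 41000 = -40999
  7 - 71000 = -70993
  ...
Step 2: Sum all derived values
Step 3: Total = -666935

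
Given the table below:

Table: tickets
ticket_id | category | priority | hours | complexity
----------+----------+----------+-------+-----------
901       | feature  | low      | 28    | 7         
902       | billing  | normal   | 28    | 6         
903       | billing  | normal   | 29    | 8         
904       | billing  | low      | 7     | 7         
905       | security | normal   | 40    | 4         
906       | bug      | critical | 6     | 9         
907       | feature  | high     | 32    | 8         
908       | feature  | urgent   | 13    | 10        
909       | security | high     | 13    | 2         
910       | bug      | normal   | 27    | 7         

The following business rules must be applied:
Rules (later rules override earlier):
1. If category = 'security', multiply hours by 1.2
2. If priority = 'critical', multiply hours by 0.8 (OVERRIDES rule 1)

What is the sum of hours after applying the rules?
232.4

Step 1: Rule 2 takes priority for records with priority = 'critical'
  - 1 records: 6 × 0.8 = 4.8
Step 2: Rule 1 applies to remaining records with category = 'security'
  - 2 records: 53 × 1.2 = 63.6
Step 3: Other records unchanged: 164
Step 4: Final sum = 4.8 + 63.6 + 164 = 232.4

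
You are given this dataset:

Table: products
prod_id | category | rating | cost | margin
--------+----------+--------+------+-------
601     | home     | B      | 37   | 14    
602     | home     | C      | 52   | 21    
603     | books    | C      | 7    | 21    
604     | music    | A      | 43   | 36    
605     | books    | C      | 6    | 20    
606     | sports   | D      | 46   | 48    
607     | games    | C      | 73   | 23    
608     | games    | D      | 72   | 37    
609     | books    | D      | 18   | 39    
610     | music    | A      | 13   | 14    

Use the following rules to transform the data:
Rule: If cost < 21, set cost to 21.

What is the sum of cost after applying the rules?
407

Step 1: 4 records have cost < 21
Step 2: These records originally summed to 44
Step 3: After setting to minimum: 4 × 21 = 84
Step 4: Unaffected records sum: 323
Step 5: Final sum = 84 + 323 = 407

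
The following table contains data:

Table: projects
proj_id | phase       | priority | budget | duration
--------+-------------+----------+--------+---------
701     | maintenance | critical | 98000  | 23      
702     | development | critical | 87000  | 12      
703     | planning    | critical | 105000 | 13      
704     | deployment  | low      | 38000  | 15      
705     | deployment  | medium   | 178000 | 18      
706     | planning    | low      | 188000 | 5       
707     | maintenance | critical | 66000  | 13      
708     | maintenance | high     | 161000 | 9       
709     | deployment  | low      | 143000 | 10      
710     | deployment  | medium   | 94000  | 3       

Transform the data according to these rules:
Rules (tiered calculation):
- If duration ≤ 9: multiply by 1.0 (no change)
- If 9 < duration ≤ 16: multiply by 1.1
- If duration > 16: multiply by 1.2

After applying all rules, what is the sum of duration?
135.5

Step 1: Tier 1 (duration ≤ 9): 3 records, sum = 17 × 1.0 = 17.0
Step 2: Tier 2 (9 < duration ≤ 16): 5 records, sum = 63 × 1.1 = 69.3
Step 3: Tier 3 (duration > 16): 2 records, sum = 41 × 1.2 = 49.2
Step 4: Final sum = 17.0 + 69.3 + 49.2 = 135.5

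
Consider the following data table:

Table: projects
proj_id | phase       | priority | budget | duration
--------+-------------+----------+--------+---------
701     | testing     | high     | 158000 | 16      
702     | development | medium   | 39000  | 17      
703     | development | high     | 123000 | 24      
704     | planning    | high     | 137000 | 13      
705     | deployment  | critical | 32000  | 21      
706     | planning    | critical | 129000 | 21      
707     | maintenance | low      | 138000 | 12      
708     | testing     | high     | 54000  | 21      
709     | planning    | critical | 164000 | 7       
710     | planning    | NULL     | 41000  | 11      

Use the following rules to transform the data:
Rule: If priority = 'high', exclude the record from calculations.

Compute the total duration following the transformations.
89

Step 1: Identify records where priority = 'high'
Step 2: The excluded records sum to 74
Step 3: Original total duration = 163
Step 4: Remaining total = 163 - 74 = 89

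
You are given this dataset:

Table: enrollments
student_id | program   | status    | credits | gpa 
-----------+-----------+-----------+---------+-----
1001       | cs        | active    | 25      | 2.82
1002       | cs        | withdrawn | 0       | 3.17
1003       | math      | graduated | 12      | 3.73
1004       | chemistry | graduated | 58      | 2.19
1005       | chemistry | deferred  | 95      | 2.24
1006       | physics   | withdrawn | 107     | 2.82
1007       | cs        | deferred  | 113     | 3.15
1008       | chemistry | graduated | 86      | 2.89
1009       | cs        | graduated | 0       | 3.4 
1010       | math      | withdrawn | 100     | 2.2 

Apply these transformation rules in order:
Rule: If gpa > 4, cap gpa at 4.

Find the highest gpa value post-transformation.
3.73

Step 1: Original maximum gpa = 3.73
Step 2: Check cap of 4 against maximum
Step 3: No records exceed the cap (max 3.73 <= cap 4), so no capping applies
Step 4: Maximum after transformation = 3.73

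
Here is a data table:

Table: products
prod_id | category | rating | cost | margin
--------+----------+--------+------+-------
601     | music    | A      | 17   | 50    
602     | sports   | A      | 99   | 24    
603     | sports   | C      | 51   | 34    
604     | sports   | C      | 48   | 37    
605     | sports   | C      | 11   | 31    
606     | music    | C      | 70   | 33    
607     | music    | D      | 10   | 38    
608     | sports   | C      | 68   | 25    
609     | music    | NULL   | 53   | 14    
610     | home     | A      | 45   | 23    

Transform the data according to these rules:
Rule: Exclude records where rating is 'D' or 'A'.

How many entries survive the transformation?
6

Step 1: Count records to exclude
  - 1 (D) + 3 (A) = 4 records
Step 2: Total records: 10
Step 3: Remaining = 10 - 4 = 6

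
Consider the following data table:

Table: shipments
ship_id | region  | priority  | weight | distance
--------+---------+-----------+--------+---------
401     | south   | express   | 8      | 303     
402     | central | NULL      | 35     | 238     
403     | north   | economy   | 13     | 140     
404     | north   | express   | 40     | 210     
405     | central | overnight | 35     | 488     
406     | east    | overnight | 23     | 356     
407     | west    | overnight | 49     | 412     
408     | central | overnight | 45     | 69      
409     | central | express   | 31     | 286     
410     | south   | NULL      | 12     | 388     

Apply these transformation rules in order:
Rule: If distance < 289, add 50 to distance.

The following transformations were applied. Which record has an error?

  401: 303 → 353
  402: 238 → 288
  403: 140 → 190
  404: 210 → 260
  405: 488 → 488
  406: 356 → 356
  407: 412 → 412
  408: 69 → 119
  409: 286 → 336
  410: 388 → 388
Record 401 has an error. The correct transformed value should be 303, not 353.

Step 1: Check each record against the rule
Step 2: Record 401 has distance = 303
Step 3: Since 303 >= 289, the bonus should not have been applied
Step 4: Correct value = 303, but claimed value = 353
Conclusion: Record 401 has the error.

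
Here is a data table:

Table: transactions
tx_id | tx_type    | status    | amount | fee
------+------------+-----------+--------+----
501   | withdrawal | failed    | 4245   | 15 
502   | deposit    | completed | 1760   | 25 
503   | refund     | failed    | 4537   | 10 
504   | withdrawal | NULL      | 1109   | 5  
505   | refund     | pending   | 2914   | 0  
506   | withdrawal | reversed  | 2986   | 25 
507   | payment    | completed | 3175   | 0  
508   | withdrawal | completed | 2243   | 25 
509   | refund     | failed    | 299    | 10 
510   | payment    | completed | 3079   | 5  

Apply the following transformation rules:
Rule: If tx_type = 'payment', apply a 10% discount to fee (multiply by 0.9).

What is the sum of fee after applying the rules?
119.5

Step 1: Records with tx_type = 'payment' have total fee = 5
Step 2: Apply multiplier: 5 × 0.9 = 4.5
Step 3: Other records total: 115
Step 4: Final sum = 4.5 + 115 = 119.5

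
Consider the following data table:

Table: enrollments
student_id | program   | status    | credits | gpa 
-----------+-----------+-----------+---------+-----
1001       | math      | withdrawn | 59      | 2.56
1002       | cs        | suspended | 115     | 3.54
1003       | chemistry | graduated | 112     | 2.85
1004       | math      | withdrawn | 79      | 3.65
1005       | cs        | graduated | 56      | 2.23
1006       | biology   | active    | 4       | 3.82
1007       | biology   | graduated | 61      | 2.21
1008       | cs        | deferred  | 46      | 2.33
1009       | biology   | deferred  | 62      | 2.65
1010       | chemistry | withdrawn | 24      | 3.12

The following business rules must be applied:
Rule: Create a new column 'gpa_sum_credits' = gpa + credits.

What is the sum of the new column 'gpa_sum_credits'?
646.96

Step 1: For each record, compute gpa + credits
Example calculations:
  2.56 + 59 = 61.56
  3.54 + 115 = 118.54
  2.85 + 112 = 114.85
  ...
Step 2: Sum all derived values
Step 3: Total = 646.96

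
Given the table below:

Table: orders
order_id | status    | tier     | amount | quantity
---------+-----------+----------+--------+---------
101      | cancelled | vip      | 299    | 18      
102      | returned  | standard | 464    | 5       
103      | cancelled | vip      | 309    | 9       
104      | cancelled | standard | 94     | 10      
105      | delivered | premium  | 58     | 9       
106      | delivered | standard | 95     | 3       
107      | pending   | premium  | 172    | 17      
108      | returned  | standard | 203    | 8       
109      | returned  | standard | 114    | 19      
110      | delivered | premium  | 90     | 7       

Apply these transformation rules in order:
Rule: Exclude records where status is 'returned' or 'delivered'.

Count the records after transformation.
4

Step 1: Count records to exclude
  - 3 (returned) + 3 (delivered) = 6 records
Step 2: Total records: 10
Step 3: Remaining = 10 - 6 = 4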